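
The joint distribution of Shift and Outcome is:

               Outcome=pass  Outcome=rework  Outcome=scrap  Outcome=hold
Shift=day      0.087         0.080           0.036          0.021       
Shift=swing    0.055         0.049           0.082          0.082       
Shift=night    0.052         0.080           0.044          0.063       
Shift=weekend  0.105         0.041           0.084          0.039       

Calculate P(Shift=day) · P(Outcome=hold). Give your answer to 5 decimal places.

P(Shift=day) = 0.087 + 0.080 + 0.036 + 0.021 = 0.224.
P(Outcome=hold) = 0.021 + 0.082 + 0.063 + 0.039 = 0.205.
Product: 0.224 × 0.205 = 0.04592.

0.04592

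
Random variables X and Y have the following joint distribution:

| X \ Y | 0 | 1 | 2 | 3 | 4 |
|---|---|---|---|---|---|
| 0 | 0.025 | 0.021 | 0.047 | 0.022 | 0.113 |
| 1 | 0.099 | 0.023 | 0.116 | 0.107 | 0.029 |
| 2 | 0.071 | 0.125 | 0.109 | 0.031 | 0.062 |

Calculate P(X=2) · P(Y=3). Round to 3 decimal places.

0.064

P(X=2) = 0.071 + 0.125 + 0.109 + 0.031 + 0.062 = 0.398.
P(Y=3) = 0.022 + 0.107 + 0.031 = 0.160.
Product: 0.398 × 0.160 = 0.064.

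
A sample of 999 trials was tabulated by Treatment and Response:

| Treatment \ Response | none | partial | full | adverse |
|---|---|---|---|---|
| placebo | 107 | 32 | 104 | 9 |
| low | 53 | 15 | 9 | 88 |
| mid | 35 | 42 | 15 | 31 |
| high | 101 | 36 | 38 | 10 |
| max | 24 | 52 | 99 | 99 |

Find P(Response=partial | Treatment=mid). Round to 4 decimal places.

0.3415

Total with Treatment=mid: 35 + 42 + 15 + 31 = 123.
P(Response=partial | Treatment=mid) = 42/123 = 0.3415.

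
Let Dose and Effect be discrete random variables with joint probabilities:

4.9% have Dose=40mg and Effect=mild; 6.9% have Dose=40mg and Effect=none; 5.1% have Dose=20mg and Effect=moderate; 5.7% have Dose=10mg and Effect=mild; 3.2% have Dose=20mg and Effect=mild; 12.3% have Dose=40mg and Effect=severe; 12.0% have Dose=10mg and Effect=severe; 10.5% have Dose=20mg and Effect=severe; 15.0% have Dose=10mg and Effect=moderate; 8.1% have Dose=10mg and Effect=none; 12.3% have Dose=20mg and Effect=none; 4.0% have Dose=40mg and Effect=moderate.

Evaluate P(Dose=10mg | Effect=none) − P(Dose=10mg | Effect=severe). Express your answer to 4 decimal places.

P(Effect=none) = 0.081 + 0.123 + 0.069 = 0.273; P(Dose=10mg | Effect=none) = 0.081/0.273 = 0.29670.
P(Effect=severe) = 0.120 + 0.105 + 0.123 = 0.348; P(Dose=10mg | Effect=severe) = 0.120/0.348 = 0.34483.
Difference = -0.0481.

-0.0481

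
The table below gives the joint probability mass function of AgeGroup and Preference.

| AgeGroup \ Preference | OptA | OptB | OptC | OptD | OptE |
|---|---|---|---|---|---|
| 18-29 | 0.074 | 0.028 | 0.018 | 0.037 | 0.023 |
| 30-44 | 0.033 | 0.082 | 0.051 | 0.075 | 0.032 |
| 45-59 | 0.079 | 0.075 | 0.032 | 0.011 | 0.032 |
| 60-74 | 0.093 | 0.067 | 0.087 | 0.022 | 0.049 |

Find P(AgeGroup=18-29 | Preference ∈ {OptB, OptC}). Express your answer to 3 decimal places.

P(Preference=OptB) = 0.028 + 0.082 + 0.075 + 0.067 = 0.252.
P(Preference=OptC) = 0.018 + 0.051 + 0.032 + 0.087 = 0.188.
P(Preference ∈ {OptB, OptC}) = 0.252 + 0.188 = 0.440; P(AgeGroup=18-29, Preference ∈ {OptB, OptC}) = 0.028 + 0.018 = 0.046.
P(AgeGroup=18-29 | Preference ∈ {OptB, OptC}) = 0.046/0.440 = 0.105.

0.105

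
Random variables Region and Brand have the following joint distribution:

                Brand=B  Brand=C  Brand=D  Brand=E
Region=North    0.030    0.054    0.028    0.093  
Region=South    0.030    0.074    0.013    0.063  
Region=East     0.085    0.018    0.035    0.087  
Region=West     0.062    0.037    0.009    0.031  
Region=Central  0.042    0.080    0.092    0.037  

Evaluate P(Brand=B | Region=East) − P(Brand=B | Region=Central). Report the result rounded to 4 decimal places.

0.2104

P(Region=East) = 0.085 + 0.018 + 0.035 + 0.087 = 0.225; P(Brand=B | Region=East) = 0.085/0.225 = 0.37778.
P(Region=Central) = 0.042 + 0.080 + 0.092 + 0.037 = 0.251; P(Brand=B | Region=Central) = 0.042/0.251 = 0.16733.
Difference = 0.2104.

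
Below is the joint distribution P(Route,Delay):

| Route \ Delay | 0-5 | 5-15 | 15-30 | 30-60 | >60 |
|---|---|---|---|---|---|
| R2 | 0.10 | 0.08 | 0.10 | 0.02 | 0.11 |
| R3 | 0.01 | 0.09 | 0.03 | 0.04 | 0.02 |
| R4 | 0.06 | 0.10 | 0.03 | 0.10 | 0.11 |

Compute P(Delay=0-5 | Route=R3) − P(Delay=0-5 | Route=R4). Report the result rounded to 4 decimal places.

-0.0974

P(Route=R3) = 0.01 + 0.09 + 0.03 + 0.04 + 0.02 = 0.19; P(Delay=0-5 | Route=R3) = 0.01/0.19 = 0.05263.
P(Route=R4) = 0.06 + 0.10 + 0.03 + 0.10 + 0.11 = 0.40; P(Delay=0-5 | Route=R4) = 0.06/0.40 = 0.15000.
Difference = -0.0974.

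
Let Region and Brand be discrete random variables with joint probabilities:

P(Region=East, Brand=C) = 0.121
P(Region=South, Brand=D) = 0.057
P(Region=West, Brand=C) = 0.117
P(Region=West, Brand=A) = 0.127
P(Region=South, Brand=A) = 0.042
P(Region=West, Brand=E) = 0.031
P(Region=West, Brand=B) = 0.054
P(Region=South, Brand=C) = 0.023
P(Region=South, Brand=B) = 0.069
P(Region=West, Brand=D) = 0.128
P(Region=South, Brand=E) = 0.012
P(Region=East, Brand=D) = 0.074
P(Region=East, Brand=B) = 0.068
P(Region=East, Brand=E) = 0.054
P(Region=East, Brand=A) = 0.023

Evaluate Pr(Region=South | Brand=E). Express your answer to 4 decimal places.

P(Brand=E) = 0.012 + 0.054 + 0.031 = 0.097.
P(Region=South | Brand=E) = 0.012/0.097 = 0.1237.

0.1237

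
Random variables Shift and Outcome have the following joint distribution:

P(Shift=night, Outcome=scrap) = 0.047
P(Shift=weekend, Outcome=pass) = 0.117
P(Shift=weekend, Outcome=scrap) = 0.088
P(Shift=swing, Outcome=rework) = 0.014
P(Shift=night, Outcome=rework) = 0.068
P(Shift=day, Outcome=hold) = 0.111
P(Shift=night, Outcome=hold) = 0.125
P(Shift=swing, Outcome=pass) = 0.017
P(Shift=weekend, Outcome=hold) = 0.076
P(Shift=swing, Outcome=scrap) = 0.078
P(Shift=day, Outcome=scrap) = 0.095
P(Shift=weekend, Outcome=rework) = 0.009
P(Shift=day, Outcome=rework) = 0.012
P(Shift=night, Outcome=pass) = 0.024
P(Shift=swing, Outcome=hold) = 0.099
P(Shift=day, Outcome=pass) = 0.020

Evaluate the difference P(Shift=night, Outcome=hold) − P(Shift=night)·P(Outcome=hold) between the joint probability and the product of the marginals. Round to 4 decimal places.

0.0165

P(Shift=night) = 0.024 + 0.068 + 0.047 + 0.125 = 0.264.
P(Outcome=hold) = 0.111 + 0.099 + 0.125 + 0.076 = 0.411.
P(Shift=night, Outcome=hold) − P(Shift=night)P(Outcome=hold) = 0.125 − 0.264×0.411 = 0.0165.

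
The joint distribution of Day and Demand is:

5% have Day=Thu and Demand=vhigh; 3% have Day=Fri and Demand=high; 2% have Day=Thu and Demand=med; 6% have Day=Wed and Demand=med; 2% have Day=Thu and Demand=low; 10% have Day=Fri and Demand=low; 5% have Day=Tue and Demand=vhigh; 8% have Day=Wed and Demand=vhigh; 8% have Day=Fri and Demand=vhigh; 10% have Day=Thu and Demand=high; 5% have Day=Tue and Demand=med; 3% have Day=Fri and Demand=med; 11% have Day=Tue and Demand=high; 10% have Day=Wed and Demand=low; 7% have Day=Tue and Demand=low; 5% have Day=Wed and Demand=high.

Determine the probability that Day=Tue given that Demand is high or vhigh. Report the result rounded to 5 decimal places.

0.29091

P(Demand=high) = 0.11 + 0.05 + 0.10 + 0.03 = 0.29.
P(Demand=vhigh) = 0.05 + 0.08 + 0.05 + 0.08 = 0.26.
P(Demand ∈ {high, vhigh}) = 0.29 + 0.26 = 0.55; P(Day=Tue, Demand ∈ {high, vhigh}) = 0.11 + 0.05 = 0.16.
P(Day=Tue | Demand ∈ {high, vhigh}) = 0.16/0.55 = 0.29091.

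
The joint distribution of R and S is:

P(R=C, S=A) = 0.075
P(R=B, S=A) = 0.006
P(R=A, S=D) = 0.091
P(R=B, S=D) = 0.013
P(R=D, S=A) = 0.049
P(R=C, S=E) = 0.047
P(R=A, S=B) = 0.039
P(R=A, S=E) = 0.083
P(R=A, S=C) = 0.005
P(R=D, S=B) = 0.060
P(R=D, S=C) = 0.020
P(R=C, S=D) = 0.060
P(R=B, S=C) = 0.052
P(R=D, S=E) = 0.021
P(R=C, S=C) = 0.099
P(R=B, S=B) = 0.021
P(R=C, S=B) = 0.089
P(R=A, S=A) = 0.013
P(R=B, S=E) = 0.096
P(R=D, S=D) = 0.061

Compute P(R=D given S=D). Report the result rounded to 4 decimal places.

P(S=D) = 0.091 + 0.013 + 0.060 + 0.061 = 0.225.
P(R=D | S=D) = 0.061/0.225 = 0.2711.

0.2711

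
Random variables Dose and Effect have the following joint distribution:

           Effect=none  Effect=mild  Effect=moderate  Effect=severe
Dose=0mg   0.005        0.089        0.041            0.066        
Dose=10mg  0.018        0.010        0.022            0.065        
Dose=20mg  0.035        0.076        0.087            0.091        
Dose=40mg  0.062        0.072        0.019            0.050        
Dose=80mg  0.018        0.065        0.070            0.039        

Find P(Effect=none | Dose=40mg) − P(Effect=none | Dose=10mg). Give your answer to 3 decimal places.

0.149

P(Dose=40mg) = 0.062 + 0.072 + 0.019 + 0.050 = 0.203; P(Effect=none | Dose=40mg) = 0.062/0.203 = 0.3054.
P(Dose=10mg) = 0.018 + 0.010 + 0.022 + 0.065 = 0.115; P(Effect=none | Dose=10mg) = 0.018/0.115 = 0.1565.
Difference = 0.149.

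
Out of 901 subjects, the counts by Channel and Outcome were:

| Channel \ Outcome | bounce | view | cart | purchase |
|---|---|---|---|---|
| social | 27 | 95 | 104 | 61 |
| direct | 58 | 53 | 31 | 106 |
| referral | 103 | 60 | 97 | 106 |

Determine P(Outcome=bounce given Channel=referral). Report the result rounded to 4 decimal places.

0.2814

Total with Channel=referral: 103 + 60 + 97 + 106 = 366.
P(Outcome=bounce | Channel=referral) = 103/366 = 0.2814.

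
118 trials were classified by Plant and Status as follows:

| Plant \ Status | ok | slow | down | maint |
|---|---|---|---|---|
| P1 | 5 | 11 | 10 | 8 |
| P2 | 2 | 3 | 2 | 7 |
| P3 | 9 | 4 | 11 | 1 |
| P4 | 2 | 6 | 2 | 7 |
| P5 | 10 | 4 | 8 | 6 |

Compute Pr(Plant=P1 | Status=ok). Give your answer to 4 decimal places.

Total with Status=ok: 5 + 2 + 9 + 2 + 10 = 28.
P(Plant=P1 | Status=ok) = 5/28 = 0.1786.

0.1786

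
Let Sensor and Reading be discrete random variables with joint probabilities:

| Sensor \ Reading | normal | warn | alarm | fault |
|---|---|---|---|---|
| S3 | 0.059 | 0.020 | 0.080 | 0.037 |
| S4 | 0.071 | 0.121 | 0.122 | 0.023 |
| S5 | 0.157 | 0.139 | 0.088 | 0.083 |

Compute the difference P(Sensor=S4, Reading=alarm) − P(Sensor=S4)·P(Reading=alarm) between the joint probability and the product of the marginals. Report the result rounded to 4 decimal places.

P(Sensor=S4) = 0.071 + 0.121 + 0.122 + 0.023 = 0.337.
P(Reading=alarm) = 0.080 + 0.122 + 0.088 = 0.290.
P(Sensor=S4, Reading=alarm) − P(Sensor=S4)P(Reading=alarm) = 0.122 − 0.337×0.290 = 0.0243.

0.0243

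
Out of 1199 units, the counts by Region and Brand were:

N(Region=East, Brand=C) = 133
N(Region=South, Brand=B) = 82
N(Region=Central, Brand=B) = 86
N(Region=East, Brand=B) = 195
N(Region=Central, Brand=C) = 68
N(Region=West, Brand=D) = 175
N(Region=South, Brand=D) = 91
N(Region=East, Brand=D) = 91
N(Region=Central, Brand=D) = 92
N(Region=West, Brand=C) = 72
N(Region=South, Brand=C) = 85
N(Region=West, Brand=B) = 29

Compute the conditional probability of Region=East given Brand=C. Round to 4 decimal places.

Total with Brand=C: 85 + 133 + 72 + 68 = 358.
P(Region=East | Brand=C) = 133/358 = 0.3715.

0.3715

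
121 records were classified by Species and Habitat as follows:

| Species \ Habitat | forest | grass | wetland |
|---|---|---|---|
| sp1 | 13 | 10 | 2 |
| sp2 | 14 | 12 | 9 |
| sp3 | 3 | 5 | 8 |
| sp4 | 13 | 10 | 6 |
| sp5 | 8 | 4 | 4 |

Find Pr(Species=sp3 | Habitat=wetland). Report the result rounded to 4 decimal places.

0.2759

Total with Habitat=wetland: 2 + 9 + 8 + 6 + 4 = 29.
P(Species=sp3 | Habitat=wetland) = 8/29 = 0.2759.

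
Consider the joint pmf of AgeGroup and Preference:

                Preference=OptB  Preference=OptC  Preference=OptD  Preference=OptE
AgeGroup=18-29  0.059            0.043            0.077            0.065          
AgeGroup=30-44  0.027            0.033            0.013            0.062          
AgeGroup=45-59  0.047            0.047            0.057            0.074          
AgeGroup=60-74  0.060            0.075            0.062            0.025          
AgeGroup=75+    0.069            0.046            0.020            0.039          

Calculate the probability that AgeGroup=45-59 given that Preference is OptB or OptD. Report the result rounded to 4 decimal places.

0.2118

P(Preference=OptB) = 0.059 + 0.027 + 0.047 + 0.060 + 0.069 = 0.262.
P(Preference=OptD) = 0.077 + 0.013 + 0.057 + 0.062 + 0.020 = 0.229.
P(Preference ∈ {OptB, OptD}) = 0.262 + 0.229 = 0.491; P(AgeGroup=45-59, Preference ∈ {OptB, OptD}) = 0.047 + 0.057 = 0.104.
P(AgeGroup=45-59 | Preference ∈ {OptB, OptD}) = 0.104/0.491 = 0.2118.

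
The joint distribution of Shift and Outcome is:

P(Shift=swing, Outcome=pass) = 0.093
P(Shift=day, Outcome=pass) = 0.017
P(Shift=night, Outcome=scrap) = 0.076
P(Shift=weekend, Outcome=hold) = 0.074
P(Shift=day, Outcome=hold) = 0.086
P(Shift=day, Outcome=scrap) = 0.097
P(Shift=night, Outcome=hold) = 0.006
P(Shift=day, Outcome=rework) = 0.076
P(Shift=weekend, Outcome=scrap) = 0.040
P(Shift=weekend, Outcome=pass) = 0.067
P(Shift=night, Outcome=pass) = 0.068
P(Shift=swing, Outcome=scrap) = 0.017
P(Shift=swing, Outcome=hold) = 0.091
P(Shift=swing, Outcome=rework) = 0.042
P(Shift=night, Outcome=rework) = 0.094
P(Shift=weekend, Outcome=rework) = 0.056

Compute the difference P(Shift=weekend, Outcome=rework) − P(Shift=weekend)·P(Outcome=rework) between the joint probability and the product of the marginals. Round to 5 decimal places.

P(Shift=weekend) = 0.067 + 0.056 + 0.040 + 0.074 = 0.237.
P(Outcome=rework) = 0.076 + 0.042 + 0.094 + 0.056 = 0.268.
P(Shift=weekend, Outcome=rework) − P(Shift=weekend)P(Outcome=rework) = 0.056 − 0.237×0.268 = -0.00752.

-0.00752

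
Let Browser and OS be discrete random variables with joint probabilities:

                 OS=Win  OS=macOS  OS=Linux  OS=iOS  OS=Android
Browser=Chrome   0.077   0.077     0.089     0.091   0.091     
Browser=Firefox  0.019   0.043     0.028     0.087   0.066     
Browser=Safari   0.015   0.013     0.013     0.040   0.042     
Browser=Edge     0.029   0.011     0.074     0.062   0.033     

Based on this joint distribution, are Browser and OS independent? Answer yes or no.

P(Browser=Edge) = 0.209 and P(OS=Linux) = 0.204, so their product is 0.04264, but P(Browser=Edge, OS=Linux) = 0.074. Since these differ, Browser and OS are not independent.

no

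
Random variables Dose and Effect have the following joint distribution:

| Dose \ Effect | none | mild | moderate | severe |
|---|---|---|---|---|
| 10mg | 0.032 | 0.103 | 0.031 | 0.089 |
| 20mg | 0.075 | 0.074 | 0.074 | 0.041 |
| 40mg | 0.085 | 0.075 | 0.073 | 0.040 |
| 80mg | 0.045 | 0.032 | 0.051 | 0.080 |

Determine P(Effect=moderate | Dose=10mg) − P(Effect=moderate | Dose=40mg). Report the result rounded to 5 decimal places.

P(Dose=10mg) = 0.032 + 0.103 + 0.031 + 0.089 = 0.255; P(Effect=moderate | Dose=10mg) = 0.031/0.255 = 0.121569.
P(Dose=40mg) = 0.085 + 0.075 + 0.073 + 0.040 = 0.273; P(Effect=moderate | Dose=40mg) = 0.073/0.273 = 0.267399.
Difference = -0.14583.

-0.14583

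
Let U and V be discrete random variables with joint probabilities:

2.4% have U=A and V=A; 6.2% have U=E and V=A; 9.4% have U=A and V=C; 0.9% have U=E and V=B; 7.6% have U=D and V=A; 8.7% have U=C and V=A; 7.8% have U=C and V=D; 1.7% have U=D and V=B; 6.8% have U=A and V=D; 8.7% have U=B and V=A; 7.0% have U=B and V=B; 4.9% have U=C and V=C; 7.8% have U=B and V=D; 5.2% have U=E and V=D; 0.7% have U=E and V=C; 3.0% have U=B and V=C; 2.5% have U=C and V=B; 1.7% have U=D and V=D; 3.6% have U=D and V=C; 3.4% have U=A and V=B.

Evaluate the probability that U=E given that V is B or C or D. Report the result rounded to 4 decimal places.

0.1024

P(V=B) = 0.034 + 0.070 + 0.025 + 0.017 + 0.009 = 0.155.
P(V=C) = 0.094 + 0.030 + 0.049 + 0.036 + 0.007 = 0.216.
P(V=D) = 0.068 + 0.078 + 0.078 + 0.017 + 0.052 = 0.293.
P(V ∈ {B, C, D}) = 0.155 + 0.216 + 0.293 = 0.664; P(U=E, V ∈ {B, C, D}) = 0.009 + 0.007 + 0.052 = 0.068.
P(U=E | V ∈ {B, C, D}) = 0.068/0.664 = 0.1024.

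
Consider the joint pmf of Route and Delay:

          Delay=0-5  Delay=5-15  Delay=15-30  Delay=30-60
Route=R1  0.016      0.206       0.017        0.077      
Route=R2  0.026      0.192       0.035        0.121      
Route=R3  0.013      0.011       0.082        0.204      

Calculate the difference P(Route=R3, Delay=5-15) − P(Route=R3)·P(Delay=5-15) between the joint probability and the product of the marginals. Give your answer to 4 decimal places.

-0.1158

P(Route=R3) = 0.013 + 0.011 + 0.082 + 0.204 = 0.310.
P(Delay=5-15) = 0.206 + 0.192 + 0.011 = 0.409.
P(Route=R3, Delay=5-15) − P(Route=R3)P(Delay=5-15) = 0.011 − 0.310×0.409 = -0.1158.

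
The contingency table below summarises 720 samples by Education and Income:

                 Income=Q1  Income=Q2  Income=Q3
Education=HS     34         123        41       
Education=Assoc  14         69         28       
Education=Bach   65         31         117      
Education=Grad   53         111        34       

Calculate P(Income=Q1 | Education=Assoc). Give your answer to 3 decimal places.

Total with Education=Assoc: 14 + 69 + 28 = 111.
P(Income=Q1 | Education=Assoc) = 14/111 = 0.126.

0.126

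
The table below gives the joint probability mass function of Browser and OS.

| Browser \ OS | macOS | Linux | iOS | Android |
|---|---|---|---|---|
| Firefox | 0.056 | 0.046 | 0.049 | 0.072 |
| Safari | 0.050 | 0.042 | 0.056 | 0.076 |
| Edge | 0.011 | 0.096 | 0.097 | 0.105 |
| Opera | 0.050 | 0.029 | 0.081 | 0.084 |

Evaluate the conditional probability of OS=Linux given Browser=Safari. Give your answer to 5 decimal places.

0.18750

P(Browser=Safari) = 0.050 + 0.042 + 0.056 + 0.076 = 0.224.
P(OS=Linux | Browser=Safari) = 0.042/0.224 = 0.18750.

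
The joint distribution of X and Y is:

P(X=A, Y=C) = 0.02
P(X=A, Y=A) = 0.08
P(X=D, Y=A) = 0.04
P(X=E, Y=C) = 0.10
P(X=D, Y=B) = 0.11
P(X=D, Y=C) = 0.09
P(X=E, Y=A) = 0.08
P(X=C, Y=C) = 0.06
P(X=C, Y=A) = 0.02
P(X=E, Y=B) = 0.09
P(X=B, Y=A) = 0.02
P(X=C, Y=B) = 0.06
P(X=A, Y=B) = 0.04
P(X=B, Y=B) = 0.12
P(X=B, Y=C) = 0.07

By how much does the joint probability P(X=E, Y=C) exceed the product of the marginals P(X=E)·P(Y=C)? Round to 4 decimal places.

0.0082

P(X=E) = 0.08 + 0.09 + 0.10 = 0.27.
P(Y=C) = 0.02 + 0.07 + 0.06 + 0.09 + 0.10 = 0.34.
P(X=E, Y=C) − P(X=E)P(Y=C) = 0.10 − 0.27×0.34 = 0.0082.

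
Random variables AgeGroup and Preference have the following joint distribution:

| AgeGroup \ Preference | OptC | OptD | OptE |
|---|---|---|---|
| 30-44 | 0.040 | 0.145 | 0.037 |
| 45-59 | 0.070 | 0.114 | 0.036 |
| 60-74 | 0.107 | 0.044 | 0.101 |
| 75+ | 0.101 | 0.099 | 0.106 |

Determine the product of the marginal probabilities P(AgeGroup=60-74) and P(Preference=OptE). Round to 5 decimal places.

0.07056

P(AgeGroup=60-74) = 0.107 + 0.044 + 0.101 = 0.252.
P(Preference=OptE) = 0.037 + 0.036 + 0.101 + 0.106 = 0.280.
Product: 0.252 × 0.280 = 0.07056.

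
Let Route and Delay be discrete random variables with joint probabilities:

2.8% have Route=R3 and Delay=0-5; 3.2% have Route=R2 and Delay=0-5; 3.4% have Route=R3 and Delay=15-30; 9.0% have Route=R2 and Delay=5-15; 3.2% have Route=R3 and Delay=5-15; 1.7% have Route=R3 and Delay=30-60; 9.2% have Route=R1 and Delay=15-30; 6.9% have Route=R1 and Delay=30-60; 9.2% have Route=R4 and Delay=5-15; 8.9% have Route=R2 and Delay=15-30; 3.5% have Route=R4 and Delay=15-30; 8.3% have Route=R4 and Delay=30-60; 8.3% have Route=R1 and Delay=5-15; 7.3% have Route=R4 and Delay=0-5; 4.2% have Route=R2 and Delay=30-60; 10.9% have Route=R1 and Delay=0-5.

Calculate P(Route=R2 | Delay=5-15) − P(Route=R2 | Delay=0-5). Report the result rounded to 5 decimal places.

0.17080

P(Delay=5-15) = 0.083 + 0.090 + 0.032 + 0.092 = 0.297; P(Route=R2 | Delay=5-15) = 0.090/0.297 = 0.303030.
P(Delay=0-5) = 0.109 + 0.032 + 0.028 + 0.073 = 0.242; P(Route=R2 | Delay=0-5) = 0.032/0.242 = 0.132231.
Difference = 0.17080.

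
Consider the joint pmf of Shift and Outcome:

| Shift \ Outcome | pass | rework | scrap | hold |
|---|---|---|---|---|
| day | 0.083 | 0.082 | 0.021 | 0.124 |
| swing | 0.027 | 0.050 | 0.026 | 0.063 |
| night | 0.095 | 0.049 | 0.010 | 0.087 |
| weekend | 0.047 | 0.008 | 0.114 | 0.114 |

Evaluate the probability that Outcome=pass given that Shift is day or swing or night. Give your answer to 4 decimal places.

P(Shift=day) = 0.083 + 0.082 + 0.021 + 0.124 = 0.310.
P(Shift=swing) = 0.027 + 0.050 + 0.026 + 0.063 = 0.166.
P(Shift=night) = 0.095 + 0.049 + 0.010 + 0.087 = 0.241.
P(Shift ∈ {day, swing, night}) = 0.310 + 0.166 + 0.241 = 0.717; P(Outcome=pass, Shift ∈ {day, swing, night}) = 0.083 + 0.027 + 0.095 = 0.205.
P(Outcome=pass | Shift ∈ {day, swing, night}) = 0.205/0.717 = 0.2859.

0.2859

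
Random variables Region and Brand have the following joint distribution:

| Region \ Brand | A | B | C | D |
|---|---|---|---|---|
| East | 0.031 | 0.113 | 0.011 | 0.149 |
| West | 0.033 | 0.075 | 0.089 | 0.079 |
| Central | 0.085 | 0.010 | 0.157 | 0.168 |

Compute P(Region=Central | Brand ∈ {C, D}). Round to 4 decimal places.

0.4977

P(Brand=C) = 0.011 + 0.089 + 0.157 = 0.257.
P(Brand=D) = 0.149 + 0.079 + 0.168 = 0.396.
P(Brand ∈ {C, D}) = 0.257 + 0.396 = 0.653; P(Region=Central, Brand ∈ {C, D}) = 0.157 + 0.168 = 0.325.
P(Region=Central | Brand ∈ {C, D}) = 0.325/0.653 = 0.4977.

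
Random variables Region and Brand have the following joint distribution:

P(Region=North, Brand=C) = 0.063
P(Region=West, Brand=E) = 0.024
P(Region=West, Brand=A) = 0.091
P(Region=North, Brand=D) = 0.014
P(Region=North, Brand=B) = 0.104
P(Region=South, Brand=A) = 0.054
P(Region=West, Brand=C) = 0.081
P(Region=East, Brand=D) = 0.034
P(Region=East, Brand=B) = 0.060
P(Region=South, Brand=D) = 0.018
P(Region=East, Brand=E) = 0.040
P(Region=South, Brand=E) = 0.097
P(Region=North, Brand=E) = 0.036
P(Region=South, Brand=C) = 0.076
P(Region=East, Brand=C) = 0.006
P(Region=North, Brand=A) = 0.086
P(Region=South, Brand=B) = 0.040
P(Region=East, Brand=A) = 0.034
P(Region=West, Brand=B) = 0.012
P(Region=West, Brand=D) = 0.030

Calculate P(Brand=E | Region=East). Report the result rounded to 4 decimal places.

P(Region=East) = 0.034 + 0.060 + 0.006 + 0.034 + 0.040 = 0.174.
P(Brand=E | Region=East) = 0.040/0.174 = 0.2299.

0.2299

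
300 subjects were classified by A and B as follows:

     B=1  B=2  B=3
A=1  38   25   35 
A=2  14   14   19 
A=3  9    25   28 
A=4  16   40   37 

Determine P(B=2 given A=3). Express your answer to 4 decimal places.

0.4032

Total with A=3: 9 + 25 + 28 = 62.
P(B=2 | A=3) = 25/62 = 0.4032.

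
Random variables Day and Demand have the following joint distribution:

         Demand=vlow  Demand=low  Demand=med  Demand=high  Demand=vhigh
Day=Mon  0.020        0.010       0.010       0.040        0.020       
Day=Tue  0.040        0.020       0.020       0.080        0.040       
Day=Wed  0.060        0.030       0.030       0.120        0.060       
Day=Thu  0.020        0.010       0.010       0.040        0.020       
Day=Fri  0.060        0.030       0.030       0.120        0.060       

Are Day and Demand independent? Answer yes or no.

yes

Every cell satisfies P(Day,Demand) = P(Day)·P(Demand). For instance P(Day=Mon) = 0.100, P(Demand=high) = 0.400, and 0.100×0.400 = 0.040 matches the joint entry. So Day and Demand are independent.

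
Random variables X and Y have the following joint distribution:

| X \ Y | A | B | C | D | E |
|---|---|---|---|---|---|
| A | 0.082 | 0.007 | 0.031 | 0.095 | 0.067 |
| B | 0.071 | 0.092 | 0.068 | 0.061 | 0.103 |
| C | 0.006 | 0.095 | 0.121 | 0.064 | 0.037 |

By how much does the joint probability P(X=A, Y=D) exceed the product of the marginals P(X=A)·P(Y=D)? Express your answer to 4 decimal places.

P(X=A) = 0.082 + 0.007 + 0.031 + 0.095 + 0.067 = 0.282.
P(Y=D) = 0.095 + 0.061 + 0.064 = 0.220.
P(X=A, Y=D) − P(X=A)P(Y=D) = 0.095 − 0.282×0.220 = 0.0330.

0.0330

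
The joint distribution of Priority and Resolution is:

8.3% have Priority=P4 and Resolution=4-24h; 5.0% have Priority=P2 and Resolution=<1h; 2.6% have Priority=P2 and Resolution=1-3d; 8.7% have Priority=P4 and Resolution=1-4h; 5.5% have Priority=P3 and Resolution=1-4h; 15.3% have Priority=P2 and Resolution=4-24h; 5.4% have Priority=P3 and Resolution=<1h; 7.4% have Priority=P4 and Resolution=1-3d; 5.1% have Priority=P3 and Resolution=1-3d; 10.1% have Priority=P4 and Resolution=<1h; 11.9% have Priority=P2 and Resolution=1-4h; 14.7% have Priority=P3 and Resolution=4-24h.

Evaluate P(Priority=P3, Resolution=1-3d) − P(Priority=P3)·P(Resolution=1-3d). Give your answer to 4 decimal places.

0.0046

P(Priority=P3) = 0.054 + 0.055 + 0.147 + 0.051 = 0.307.
P(Resolution=1-3d) = 0.026 + 0.051 + 0.074 = 0.151.
P(Priority=P3, Resolution=1-3d) − P(Priority=P3)P(Resolution=1-3d) = 0.051 − 0.307×0.151 = 0.0046.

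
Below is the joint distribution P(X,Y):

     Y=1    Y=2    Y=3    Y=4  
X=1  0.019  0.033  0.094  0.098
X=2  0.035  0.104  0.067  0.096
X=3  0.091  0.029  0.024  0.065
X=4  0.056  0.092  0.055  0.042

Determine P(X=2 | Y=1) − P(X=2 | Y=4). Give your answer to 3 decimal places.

P(Y=1) = 0.019 + 0.035 + 0.091 + 0.056 = 0.201; P(X=2 | Y=1) = 0.035/0.201 = 0.1741.
P(Y=4) = 0.098 + 0.096 + 0.065 + 0.042 = 0.301; P(X=2 | Y=4) = 0.096/0.301 = 0.3189.
Difference = -0.145.

-0.145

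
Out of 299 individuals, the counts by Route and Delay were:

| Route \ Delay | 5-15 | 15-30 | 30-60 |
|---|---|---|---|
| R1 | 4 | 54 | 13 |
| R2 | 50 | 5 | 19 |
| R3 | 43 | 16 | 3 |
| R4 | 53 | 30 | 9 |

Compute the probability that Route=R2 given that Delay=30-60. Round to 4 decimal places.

0.4318

Total with Delay=30-60: 13 + 19 + 3 + 9 = 44.
P(Route=R2 | Delay=30-60) = 19/44 = 0.4318.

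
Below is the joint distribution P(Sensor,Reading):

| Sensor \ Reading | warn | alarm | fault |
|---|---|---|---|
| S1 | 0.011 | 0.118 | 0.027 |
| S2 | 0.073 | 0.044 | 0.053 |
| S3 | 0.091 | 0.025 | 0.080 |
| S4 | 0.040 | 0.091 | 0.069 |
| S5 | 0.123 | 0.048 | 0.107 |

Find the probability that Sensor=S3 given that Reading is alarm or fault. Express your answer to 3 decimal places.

P(Reading=alarm) = 0.118 + 0.044 + 0.025 + 0.091 + 0.048 = 0.326.
P(Reading=fault) = 0.027 + 0.053 + 0.080 + 0.069 + 0.107 = 0.336.
P(Reading ∈ {alarm, fault}) = 0.326 + 0.336 = 0.662; P(Sensor=S3, Reading ∈ {alarm, fault}) = 0.025 + 0.080 = 0.105.
P(Sensor=S3 | Reading ∈ {alarm, fault}) = 0.105/0.662 = 0.159.

0.159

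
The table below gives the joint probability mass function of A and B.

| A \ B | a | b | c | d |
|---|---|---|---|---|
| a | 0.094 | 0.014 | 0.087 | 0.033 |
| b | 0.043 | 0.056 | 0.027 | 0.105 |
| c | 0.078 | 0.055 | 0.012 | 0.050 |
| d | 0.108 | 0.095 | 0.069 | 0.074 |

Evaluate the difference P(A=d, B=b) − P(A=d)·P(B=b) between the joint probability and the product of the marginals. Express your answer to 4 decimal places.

P(A=d) = 0.108 + 0.095 + 0.069 + 0.074 = 0.346.
P(B=b) = 0.014 + 0.056 + 0.055 + 0.095 = 0.220.
P(A=d, B=b) − P(A=d)P(B=b) = 0.095 − 0.346×0.220 = 0.0189.

0.0189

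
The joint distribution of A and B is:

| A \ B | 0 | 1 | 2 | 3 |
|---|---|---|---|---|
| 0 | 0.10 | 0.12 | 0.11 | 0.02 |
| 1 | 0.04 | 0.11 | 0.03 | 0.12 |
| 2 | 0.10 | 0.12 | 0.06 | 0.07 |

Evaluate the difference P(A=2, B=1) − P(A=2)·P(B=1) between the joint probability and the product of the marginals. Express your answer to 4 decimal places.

-0.0025

P(A=2) = 0.10 + 0.12 + 0.06 + 0.07 = 0.35.
P(B=1) = 0.12 + 0.11 + 0.12 = 0.35.
P(A=2, B=1) − P(A=2)P(B=1) = 0.12 − 0.35×0.35 = -0.0025.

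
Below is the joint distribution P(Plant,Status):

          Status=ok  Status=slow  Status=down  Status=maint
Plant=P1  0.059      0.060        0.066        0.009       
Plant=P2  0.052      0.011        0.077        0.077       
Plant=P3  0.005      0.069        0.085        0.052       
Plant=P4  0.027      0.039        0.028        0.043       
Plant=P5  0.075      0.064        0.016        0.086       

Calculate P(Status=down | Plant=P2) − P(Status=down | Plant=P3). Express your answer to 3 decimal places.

P(Plant=P2) = 0.052 + 0.011 + 0.077 + 0.077 = 0.217; P(Status=down | Plant=P2) = 0.077/0.217 = 0.3548.
P(Plant=P3) = 0.005 + 0.069 + 0.085 + 0.052 = 0.211; P(Status=down | Plant=P3) = 0.085/0.211 = 0.4028.
Difference = -0.048.

-0.048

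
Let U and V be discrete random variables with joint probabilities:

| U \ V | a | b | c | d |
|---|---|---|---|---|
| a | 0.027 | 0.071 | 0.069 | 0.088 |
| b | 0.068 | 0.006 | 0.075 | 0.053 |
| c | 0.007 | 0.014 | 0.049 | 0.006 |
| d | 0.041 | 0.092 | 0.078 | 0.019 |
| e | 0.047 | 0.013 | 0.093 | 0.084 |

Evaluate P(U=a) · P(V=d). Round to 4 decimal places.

0.0638

P(U=a) = 0.027 + 0.071 + 0.069 + 0.088 = 0.255.
P(V=d) = 0.088 + 0.053 + 0.006 + 0.019 + 0.084 = 0.250.
Product: 0.255 × 0.250 = 0.0638.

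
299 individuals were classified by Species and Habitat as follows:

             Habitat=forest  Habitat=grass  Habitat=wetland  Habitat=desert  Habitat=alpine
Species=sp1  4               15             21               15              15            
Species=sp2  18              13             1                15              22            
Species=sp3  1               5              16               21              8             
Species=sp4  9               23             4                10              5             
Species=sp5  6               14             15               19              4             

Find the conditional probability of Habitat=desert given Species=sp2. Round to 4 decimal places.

0.2174

Total with Species=sp2: 18 + 13 + 1 + 15 + 22 = 69.
P(Habitat=desert | Species=sp2) = 15/69 = 0.2174.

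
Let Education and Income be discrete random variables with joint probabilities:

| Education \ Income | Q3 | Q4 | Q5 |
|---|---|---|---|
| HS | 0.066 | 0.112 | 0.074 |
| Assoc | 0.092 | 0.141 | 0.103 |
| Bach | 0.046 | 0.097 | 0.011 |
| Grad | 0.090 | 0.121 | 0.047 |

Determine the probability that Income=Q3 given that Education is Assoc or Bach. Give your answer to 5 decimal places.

0.28163

P(Education=Assoc) = 0.092 + 0.141 + 0.103 = 0.336.
P(Education=Bach) = 0.046 + 0.097 + 0.011 = 0.154.
P(Education ∈ {Assoc, Bach}) = 0.336 + 0.154 = 0.490; P(Income=Q3, Education ∈ {Assoc, Bach}) = 0.092 + 0.046 = 0.138.
P(Income=Q3 | Education ∈ {Assoc, Bach}) = 0.138/0.490 = 0.28163.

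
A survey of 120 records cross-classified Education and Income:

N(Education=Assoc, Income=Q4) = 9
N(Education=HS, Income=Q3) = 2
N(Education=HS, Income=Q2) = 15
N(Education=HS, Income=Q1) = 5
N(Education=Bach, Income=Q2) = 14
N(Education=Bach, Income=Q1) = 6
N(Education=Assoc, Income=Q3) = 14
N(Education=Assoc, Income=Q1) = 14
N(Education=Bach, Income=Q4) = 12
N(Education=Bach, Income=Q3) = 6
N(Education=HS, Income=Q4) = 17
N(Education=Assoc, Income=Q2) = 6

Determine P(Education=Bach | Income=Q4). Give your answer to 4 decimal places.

Total with Income=Q4: 17 + 9 + 12 = 38.
P(Education=Bach | Income=Q4) = 12/38 = 0.3158.

0.3158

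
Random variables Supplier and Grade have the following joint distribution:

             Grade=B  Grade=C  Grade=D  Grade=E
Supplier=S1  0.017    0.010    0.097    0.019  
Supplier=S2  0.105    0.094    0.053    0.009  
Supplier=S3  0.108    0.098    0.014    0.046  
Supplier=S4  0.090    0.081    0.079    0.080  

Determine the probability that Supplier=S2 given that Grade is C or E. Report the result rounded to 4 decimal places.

0.2357

P(Grade=C) = 0.010 + 0.094 + 0.098 + 0.081 = 0.283.
P(Grade=E) = 0.019 + 0.009 + 0.046 + 0.080 = 0.154.
P(Grade ∈ {C, E}) = 0.283 + 0.154 = 0.437; P(Supplier=S2, Grade ∈ {C, E}) = 0.094 + 0.009 = 0.103.
P(Supplier=S2 | Grade ∈ {C, E}) = 0.103/0.437 = 0.2357.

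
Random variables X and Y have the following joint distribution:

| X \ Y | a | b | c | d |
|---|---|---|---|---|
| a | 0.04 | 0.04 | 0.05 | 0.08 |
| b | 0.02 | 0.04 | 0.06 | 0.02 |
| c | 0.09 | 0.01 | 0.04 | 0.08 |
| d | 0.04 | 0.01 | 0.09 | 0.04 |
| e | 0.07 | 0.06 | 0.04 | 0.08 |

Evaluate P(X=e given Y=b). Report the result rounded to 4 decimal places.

P(Y=b) = 0.04 + 0.04 + 0.01 + 0.01 + 0.06 = 0.16.
P(X=e | Y=b) = 0.06/0.16 = 0.3750.

0.3750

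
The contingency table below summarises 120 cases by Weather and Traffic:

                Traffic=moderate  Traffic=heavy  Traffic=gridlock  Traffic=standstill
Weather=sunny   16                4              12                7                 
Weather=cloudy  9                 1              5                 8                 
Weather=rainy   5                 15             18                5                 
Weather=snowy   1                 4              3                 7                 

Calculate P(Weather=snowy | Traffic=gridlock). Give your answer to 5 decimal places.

Total with Traffic=gridlock: 12 + 5 + 18 + 3 = 38.
P(Weather=snowy | Traffic=gridlock) = 3/38 = 0.07895.

0.07895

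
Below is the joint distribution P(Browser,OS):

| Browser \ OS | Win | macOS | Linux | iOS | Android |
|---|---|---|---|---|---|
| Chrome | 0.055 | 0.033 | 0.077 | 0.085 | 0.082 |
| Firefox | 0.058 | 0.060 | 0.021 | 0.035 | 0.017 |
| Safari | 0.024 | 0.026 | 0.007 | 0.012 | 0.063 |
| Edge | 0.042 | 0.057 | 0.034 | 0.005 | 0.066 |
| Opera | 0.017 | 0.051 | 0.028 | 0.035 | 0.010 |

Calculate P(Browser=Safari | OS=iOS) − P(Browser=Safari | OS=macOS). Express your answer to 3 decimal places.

-0.045

P(OS=iOS) = 0.085 + 0.035 + 0.012 + 0.005 + 0.035 = 0.172; P(Browser=Safari | OS=iOS) = 0.012/0.172 = 0.0698.
P(OS=macOS) = 0.033 + 0.060 + 0.026 + 0.057 + 0.051 = 0.227; P(Browser=Safari | OS=macOS) = 0.026/0.227 = 0.1145.
Difference = -0.045.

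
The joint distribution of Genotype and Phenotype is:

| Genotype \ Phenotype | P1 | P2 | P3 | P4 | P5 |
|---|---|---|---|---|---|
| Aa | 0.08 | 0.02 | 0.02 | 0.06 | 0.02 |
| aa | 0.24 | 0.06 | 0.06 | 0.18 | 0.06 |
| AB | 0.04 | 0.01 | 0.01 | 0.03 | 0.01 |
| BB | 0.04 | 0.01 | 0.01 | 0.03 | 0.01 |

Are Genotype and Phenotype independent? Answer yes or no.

Every cell satisfies P(Genotype,Phenotype) = P(Genotype)·P(Phenotype). For instance P(Genotype=AB) = 0.10, P(Phenotype=P3) = 0.10, and 0.10×0.10 = 0.01 matches the joint entry. So Genotype and Phenotype are independent.

yes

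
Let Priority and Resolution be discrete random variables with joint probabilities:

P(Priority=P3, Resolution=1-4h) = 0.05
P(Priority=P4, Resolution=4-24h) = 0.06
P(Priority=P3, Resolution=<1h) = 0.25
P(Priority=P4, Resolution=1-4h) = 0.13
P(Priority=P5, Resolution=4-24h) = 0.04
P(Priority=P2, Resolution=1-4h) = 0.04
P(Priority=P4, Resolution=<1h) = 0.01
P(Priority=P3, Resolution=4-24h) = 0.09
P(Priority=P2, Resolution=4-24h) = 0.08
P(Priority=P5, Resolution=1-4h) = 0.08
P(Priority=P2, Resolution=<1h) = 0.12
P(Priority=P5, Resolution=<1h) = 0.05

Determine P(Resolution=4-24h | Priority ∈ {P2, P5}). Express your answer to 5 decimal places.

P(Priority=P2) = 0.12 + 0.04 + 0.08 = 0.24.
P(Priority=P5) = 0.05 + 0.08 + 0.04 = 0.17.
P(Priority ∈ {P2, P5}) = 0.24 + 0.17 = 0.41; P(Resolution=4-24h, Priority ∈ {P2, P5}) = 0.08 + 0.04 = 0.12.
P(Resolution=4-24h | Priority ∈ {P2, P5}) = 0.12/0.41 = 0.29268.

0.29268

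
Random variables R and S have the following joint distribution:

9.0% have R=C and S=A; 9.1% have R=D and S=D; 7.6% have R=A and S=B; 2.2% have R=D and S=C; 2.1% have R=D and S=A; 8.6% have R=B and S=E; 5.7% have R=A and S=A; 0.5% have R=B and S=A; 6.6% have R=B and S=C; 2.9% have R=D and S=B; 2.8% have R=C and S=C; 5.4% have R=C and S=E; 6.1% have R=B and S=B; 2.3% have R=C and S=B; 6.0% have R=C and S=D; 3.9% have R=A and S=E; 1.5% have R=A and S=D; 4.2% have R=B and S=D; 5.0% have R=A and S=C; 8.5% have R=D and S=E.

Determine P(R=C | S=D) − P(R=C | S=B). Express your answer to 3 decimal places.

0.167

P(S=D) = 0.015 + 0.042 + 0.060 + 0.091 = 0.208; P(R=C | S=D) = 0.060/0.208 = 0.2885.
P(S=B) = 0.076 + 0.061 + 0.023 + 0.029 = 0.189; P(R=C | S=B) = 0.023/0.189 = 0.1217.
Difference = 0.167.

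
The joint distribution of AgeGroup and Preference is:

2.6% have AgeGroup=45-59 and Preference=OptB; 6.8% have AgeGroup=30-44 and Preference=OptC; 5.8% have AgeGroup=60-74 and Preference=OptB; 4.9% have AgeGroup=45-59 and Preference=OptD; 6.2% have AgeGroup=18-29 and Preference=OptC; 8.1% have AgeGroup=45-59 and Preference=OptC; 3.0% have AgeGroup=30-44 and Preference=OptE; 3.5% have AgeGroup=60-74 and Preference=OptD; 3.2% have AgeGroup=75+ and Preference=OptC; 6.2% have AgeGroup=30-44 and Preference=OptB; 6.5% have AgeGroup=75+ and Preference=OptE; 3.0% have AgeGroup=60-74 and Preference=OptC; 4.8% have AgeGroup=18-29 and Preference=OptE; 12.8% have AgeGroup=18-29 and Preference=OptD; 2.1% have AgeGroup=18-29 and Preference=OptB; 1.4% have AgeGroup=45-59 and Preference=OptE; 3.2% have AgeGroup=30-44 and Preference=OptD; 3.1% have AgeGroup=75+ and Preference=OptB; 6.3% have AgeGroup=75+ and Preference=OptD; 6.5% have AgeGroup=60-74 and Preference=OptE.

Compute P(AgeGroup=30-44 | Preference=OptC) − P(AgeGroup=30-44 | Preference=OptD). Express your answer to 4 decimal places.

0.1448

P(Preference=OptC) = 0.062 + 0.068 + 0.081 + 0.030 + 0.032 = 0.273; P(AgeGroup=30-44 | Preference=OptC) = 0.068/0.273 = 0.24908.
P(Preference=OptD) = 0.128 + 0.032 + 0.049 + 0.035 + 0.063 = 0.307; P(AgeGroup=30-44 | Preference=OptD) = 0.032/0.307 = 0.10423.
Difference = 0.1448.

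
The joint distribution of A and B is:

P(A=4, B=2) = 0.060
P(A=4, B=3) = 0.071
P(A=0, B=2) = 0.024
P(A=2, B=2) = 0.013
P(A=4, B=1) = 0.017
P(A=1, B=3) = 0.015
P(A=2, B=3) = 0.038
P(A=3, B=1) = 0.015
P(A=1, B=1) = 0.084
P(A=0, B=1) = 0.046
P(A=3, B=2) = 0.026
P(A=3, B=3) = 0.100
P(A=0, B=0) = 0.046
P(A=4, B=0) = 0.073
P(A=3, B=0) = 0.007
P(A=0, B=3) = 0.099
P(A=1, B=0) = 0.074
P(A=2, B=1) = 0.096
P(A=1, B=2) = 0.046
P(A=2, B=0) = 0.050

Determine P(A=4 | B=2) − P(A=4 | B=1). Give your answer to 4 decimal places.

P(B=2) = 0.024 + 0.046 + 0.013 + 0.026 + 0.060 = 0.169; P(A=4 | B=2) = 0.060/0.169 = 0.35503.
P(B=1) = 0.046 + 0.084 + 0.096 + 0.015 + 0.017 = 0.258; P(A=4 | B=1) = 0.017/0.258 = 0.06589.
Difference = 0.2891.

0.2891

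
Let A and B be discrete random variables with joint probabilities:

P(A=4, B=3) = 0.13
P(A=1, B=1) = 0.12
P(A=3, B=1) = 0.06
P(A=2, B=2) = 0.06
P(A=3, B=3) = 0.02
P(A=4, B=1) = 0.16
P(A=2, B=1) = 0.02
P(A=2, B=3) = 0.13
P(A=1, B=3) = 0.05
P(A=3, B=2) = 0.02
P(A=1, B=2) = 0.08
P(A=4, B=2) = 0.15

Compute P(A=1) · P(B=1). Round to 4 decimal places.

P(A=1) = 0.12 + 0.08 + 0.05 = 0.25.
P(B=1) = 0.12 + 0.02 + 0.06 + 0.16 = 0.36.
Product: 0.25 × 0.36 = 0.0900.

0.0900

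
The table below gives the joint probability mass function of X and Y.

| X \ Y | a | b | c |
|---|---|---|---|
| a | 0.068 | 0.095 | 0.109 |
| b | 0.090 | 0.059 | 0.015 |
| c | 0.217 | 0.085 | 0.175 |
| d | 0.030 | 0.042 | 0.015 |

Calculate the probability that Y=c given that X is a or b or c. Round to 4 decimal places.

P(X=a) = 0.068 + 0.095 + 0.109 = 0.272.
P(X=b) = 0.090 + 0.059 + 0.015 = 0.164.
P(X=c) = 0.217 + 0.085 + 0.175 = 0.477.
P(X ∈ {a, b, c}) = 0.272 + 0.164 + 0.477 = 0.913; P(Y=c, X ∈ {a, b, c}) = 0.109 + 0.015 + 0.175 = 0.299.
P(Y=c | X ∈ {a, b, c}) = 0.299/0.913 = 0.3275.

0.3275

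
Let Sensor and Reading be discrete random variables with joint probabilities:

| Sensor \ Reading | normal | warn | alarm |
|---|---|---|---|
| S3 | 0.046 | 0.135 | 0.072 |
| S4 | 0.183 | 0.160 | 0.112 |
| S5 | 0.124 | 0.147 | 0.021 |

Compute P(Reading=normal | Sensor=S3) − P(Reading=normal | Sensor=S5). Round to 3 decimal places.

-0.243

P(Sensor=S3) = 0.046 + 0.135 + 0.072 = 0.253; P(Reading=normal | Sensor=S3) = 0.046/0.253 = 0.1818.
P(Sensor=S5) = 0.124 + 0.147 + 0.021 = 0.292; P(Reading=normal | Sensor=S5) = 0.124/0.292 = 0.4247.
Difference = -0.243.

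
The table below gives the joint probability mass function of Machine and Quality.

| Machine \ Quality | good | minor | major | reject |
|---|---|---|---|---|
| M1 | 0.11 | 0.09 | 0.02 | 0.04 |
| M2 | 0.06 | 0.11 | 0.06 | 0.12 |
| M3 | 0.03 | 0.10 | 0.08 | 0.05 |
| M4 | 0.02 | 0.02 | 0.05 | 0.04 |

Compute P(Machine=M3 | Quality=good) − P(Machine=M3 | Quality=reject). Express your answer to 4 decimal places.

P(Quality=good) = 0.11 + 0.06 + 0.03 + 0.02 = 0.22; P(Machine=M3 | Quality=good) = 0.03/0.22 = 0.13636.
P(Quality=reject) = 0.04 + 0.12 + 0.05 + 0.04 = 0.25; P(Machine=M3 | Quality=reject) = 0.05/0.25 = 0.20000.
Difference = -0.0636.

-0.0636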